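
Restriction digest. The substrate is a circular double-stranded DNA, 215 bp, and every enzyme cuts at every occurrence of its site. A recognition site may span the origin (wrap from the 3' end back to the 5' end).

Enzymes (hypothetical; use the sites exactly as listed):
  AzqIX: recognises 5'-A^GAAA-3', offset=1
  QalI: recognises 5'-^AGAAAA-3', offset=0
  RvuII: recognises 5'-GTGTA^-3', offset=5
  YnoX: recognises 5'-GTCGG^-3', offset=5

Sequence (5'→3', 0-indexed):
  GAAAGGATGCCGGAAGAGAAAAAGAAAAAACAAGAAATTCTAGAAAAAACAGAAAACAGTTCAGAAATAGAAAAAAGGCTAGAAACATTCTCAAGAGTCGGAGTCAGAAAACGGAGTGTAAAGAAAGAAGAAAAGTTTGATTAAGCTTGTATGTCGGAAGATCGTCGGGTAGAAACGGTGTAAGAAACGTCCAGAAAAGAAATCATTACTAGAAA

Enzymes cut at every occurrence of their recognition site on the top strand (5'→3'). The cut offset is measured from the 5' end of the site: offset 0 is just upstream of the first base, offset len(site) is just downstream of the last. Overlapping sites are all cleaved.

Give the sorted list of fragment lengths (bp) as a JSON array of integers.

[1,1,1,1,1,1,1,1,1,2,3,4,4,5,5,5,6,8,8,9,10,11,11,12,12,13,14,16,20,28]

Scan for sites:
  AzqIX (AGAAA, off=1): starts [16, 22, 32, 41, 50, 62, 68, 80, 105, 121, 128, 170, 182, 192, 197, 210, 214] → cuts [0, 17, 23, 33, 42, 51, 63, 69, 81, 106, 122, 129, 171, 183, 193, 198, 211]
  QalI (AGAAAA, off=0): starts [16, 22, 41, 50, 68, 105, 128, 192] → cuts [16, 22, 41, 50, 68, 105, 128, 192]
  RvuII (GTGTA, off=5): starts [115, 177] → cuts [120, 182]
  YnoX (GTCGG, off=5): starts [96, 152, 163] → cuts [101, 157, 168]

Pooled cuts: [0, 16, 17, 22, 23, 33, 41, 42, 50, 51, 63, 68, 69, 81, 101, 105, 106, 120, 122, 128, 129, 157, 168, 171, 182, 183, 192, 193, 198, 211]

Fragment lengths:
  0→16: 16 bp
  16→17: 1 bp
  17→22: 5 bp
  22→23: 1 bp
  23→33: 10 bp
  33→41: 8 bp
  41→42: 1 bp
  42→50: 8 bp
  50→51: 1 bp
  51→63: 12 bp
  63→68: 5 bp
  68→69: 1 bp
  69→81: 12 bp
  81→101: 20 bp
  101→105: 4 bp
  105→106: 1 bp
  106→120: 14 bp
  120→122: 2 bp
  122→128: 6 bp
  128→129: 1 bp
  129→157: 28 bp
  157→168: 11 bp
  168→171: 3 bp
  171→182: 11 bp
  182→183: 1 bp
  183→192: 9 bp
  192→193: 1 bp
  193→198: 5 bp
  198→211: 13 bp
  211→0 (wrap): 215-211+0 = 4 bp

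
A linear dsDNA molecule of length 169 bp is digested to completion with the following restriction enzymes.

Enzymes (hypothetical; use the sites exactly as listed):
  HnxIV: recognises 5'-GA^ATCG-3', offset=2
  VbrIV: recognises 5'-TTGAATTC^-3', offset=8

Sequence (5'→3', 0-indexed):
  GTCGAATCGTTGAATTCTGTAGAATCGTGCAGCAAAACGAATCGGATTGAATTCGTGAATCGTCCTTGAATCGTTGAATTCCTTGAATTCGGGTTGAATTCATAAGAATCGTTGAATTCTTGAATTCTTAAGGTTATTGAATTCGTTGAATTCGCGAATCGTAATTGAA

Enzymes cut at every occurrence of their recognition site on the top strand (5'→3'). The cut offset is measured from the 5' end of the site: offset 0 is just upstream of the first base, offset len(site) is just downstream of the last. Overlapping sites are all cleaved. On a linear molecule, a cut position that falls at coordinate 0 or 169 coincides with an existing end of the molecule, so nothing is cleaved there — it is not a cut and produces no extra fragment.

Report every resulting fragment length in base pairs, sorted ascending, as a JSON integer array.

[4,4,5,6,6,8,9,9,11,11,12,12,12,12,14,17,17]

Site scan:
  HnxIV (GAATCG, off=2): starts [3, 21, 38, 56, 67, 105, 155] → cuts [5, 23, 40, 58, 69, 107, 157]
  VbrIV (TTGAATTC, off=8): starts [9, 46, 73, 82, 93, 111, 119, 136, 145] → cuts [17, 54, 81, 90, 101, 119, 127, 144, 153]

Pooled cuts: [5, 17, 23, 40, 54, 58, 69, 81, 90, 101, 107, 119, 127, 144, 153, 157]

Fragments:
  [0,5): 5 bp
  [5,17): 12 bp
  [17,23): 6 bp
  [23,40): 17 bp
  [40,54): 14 bp
  [54,58): 4 bp
  [58,69): 11 bp
  [69,81): 12 bp
  [81,90): 9 bp
  [90,101): 11 bp
  [101,107): 6 bp
  [107,119): 12 bp
  [119,127): 8 bp
  [127,144): 17 bp
  [144,153): 9 bp
  [153,157): 4 bp
  [157,169): 12 bp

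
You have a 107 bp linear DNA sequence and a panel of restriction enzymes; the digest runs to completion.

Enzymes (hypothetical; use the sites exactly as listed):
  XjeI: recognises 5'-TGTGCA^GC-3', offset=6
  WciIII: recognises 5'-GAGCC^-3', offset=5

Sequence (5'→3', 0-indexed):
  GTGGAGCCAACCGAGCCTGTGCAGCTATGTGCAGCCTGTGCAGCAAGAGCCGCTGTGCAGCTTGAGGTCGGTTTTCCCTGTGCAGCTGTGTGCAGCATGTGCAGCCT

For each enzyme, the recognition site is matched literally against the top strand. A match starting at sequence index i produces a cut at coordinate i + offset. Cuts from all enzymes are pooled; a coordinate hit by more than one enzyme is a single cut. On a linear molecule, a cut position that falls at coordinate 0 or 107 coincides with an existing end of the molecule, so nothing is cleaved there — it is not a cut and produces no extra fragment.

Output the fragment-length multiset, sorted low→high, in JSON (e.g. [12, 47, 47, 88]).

Per-enzyme occurrences:
  XjeI TGTGCAGC/6: at [17, 27, 36, 53, 78, 88, 97] ⇒ [23, 33, 42, 59, 84, 94, 103]
  WciIII GAGCC/5: at [3, 12, 46] ⇒ [8, 17, 51]

Pooled cuts: [8, 17, 23, 33, 42, 51, 59, 84, 94, 103]

Fragment lengths:
  [0,8): 8 bp
  [8,17): 9 bp
  [17,23): 6 bp
  [23,33): 10 bp
  [33,42): 9 bp
  [42,51): 9 bp
  [51,59): 8 bp
  [59,84): 25 bp
  [84,94): 10 bp
  [94,103): 9 bp
  [103,107): 4 bp

[4,6,8,8,9,9,9,9,10,10,25]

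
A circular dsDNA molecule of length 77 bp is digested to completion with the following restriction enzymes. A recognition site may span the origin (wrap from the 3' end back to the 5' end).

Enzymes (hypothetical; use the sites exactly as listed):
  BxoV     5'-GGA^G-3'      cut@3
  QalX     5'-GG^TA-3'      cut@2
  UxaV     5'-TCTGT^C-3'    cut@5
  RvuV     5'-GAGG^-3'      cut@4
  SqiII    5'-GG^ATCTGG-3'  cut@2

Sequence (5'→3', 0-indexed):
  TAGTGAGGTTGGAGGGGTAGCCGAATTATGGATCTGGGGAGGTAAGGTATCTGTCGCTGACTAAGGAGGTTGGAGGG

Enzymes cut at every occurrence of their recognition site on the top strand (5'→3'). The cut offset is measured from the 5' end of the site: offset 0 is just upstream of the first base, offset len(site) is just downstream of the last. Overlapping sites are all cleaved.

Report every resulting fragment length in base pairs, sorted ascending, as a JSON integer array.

[1,2,2,2,2,2,5,5,5,7,8,9,13,14]

Scan for sites:
  BxoV (GGAG, off=3): starts [10, 37, 64, 71] → cuts [13, 40, 67, 74]
  QalX (GGTA, off=2): starts [15, 40, 45, 75] → cuts [0, 17, 42, 47]
  UxaV (TCTGTC, off=5): starts [49] → cuts [54]
  RvuV (GAGG, off=4): starts [4, 11, 38, 65, 72] → cuts [8, 15, 42, 69, 76]
  SqiII (GGATCTGG, off=2): starts [29] → cuts [31]

All cut coordinates (distinct, sorted): [0, 8, 13, 15, 17, 31, 40, 42, 47, 54, 67, 69, 74, 76]

Fragments:
  0→8: 8 bp
  8→13: 5 bp
  13→15: 2 bp
  15→17: 2 bp
  17→31: 14 bp
  31→40: 9 bp
  40→42: 2 bp
  42→47: 5 bp
  47→54: 7 bp
  54→67: 13 bp
  67→69: 2 bp
  69→74: 5 bp
  74→76: 2 bp
  76→0 (wrap): 77-76+0 = 1 bp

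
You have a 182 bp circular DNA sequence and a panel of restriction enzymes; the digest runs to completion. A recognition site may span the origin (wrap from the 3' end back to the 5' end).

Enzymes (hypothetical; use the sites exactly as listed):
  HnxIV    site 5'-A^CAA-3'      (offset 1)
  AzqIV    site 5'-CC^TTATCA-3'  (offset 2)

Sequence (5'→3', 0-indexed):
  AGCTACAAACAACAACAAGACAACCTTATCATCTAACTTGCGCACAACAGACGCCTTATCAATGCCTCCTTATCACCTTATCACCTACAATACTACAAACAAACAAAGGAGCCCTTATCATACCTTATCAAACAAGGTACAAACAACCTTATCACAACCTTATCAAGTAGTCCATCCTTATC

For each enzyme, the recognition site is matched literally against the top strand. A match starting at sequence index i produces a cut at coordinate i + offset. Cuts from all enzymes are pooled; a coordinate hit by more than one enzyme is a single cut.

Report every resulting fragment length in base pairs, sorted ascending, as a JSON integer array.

[3,3,4,4,4,4,5,5,5,5,6,7,8,8,8,10,10,10,11,11,14,18,19]

Per-enzyme occurrences:
  HnxIV (ACAA, off=1): starts [4, 8, 11, 14, 19, 43, 86, 94, 98, 102, 131, 138, 142, 153] → cuts [5, 9, 12, 15, 20, 44, 87, 95, 99, 103, 132, 139, 143, 154]
  AzqIV (CCTTATCA, off=2): starts [23, 53, 67, 75, 112, 122, 146, 157, 175] → cuts [25, 55, 69, 77, 114, 124, 148, 159, 177]

All cut coordinates (distinct, sorted): [5, 9, 12, 15, 20, 25, 44, 55, 69, 77, 87, 95, 99, 103, 114, 124, 132, 139, 143, 148, 154, 159, 177]

Fragments:
  5→9: 4 bp
  9→12: 3 bp
  12→15: 3 bp
  15→20: 5 bp
  20→25: 5 bp
  25→44: 19 bp
  44→55: 11 bp
  55→69: 14 bp
  69→77: 8 bp
  77→87: 10 bp
  87→95: 8 bp
  95→99: 4 bp
  99→103: 4 bp
  103→114: 11 bp
  114→124: 10 bp
  124→132: 8 bp
  132→139: 7 bp
  139→143: 4 bp
  143→148: 5 bp
  148→154: 6 bp
  154→159: 5 bp
  159→177: 18 bp
  177→5 (wrap): 182-177+5 = 10 bp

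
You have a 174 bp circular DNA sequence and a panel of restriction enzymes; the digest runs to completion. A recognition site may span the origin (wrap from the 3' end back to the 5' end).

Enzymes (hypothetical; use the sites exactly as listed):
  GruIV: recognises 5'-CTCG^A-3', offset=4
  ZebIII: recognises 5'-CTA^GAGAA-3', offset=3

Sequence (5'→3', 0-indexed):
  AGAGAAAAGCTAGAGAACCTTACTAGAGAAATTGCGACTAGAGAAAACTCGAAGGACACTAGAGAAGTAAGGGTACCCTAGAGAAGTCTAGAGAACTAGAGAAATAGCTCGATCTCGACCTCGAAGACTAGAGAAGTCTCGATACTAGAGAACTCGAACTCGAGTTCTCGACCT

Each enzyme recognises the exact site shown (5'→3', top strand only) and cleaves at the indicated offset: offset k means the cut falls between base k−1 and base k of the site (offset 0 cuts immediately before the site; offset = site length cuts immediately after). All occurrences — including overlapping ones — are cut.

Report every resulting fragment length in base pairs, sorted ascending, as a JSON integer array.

Per-enzyme occurrences:
  GruIV CTCGA/4: at [47, 107, 113, 119, 137, 152, 158, 166] ⇒ [51, 111, 117, 123, 141, 156, 162, 170]
  ZebIII CTAGAGAA/3: at [9, 22, 37, 58, 77, 87, 95, 127, 144, 172] ⇒ [1, 12, 25, 40, 61, 80, 90, 98, 130, 147]

All cut coordinates (distinct, sorted): [1, 12, 25, 40, 51, 61, 80, 90, 98, 111, 117, 123, 130, 141, 147, 156, 162, 170]

Fragment lengths:
  1→12: 11 bp
  12→25: 13 bp
  25→40: 15 bp
  40→51: 11 bp
  51→61: 10 bp
  61→80: 19 bp
  80→90: 10 bp
  90→98: 8 bp
  98→111: 13 bp
  111→117: 6 bp
  117→123: 6 bp
  123→130: 7 bp
  130→141: 11 bp
  141→147: 6 bp
  147→156: 9 bp
  156→162: 6 bp
  162→170: 8 bp
  170→1 (wrap): 174-170+1 = 5 bp

[5,6,6,6,6,7,8,8,9,10,10,11,11,11,13,13,15,19]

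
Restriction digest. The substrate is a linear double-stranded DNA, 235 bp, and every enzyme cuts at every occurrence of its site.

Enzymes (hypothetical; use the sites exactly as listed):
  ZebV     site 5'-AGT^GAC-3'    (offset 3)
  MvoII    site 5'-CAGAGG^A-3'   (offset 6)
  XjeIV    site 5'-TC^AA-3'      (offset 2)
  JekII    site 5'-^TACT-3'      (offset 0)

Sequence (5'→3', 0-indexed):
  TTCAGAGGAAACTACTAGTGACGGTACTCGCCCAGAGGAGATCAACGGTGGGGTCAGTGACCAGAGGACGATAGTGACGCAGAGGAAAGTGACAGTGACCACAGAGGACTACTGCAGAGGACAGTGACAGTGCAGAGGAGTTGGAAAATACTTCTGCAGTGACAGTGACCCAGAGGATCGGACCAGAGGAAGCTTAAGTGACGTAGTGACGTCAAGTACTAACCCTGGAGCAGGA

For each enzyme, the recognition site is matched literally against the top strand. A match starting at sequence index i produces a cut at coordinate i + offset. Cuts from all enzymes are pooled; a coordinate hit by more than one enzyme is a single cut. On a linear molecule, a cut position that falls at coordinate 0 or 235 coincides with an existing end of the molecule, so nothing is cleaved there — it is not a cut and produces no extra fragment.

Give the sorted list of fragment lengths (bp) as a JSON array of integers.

[2,3,4,5,5,5,5,6,6,6,7,8,8,8,9,10,10,10,10,11,11,12,13,13,14,15,19]

Scan for sites:
  ZebV AGTGAC/3: at [16, 55, 72, 87, 93, 122, 157, 163, 196, 204] ⇒ [19, 58, 75, 90, 96, 125, 160, 166, 199, 207]
  MvoII CAGAGGA/6: at [2, 32, 61, 79, 101, 114, 132, 170, 183] ⇒ [8, 38, 67, 85, 107, 120, 138, 176, 189]
  XjeIV TCAA/2: at [41, 211] ⇒ [43, 213]
  JekII TACT/0: at [12, 24, 109, 148, 216] ⇒ [12, 24, 109, 148, 216]

All cut coordinates (distinct, sorted): [8, 12, 19, 24, 38, 43, 58, 67, 75, 85, 90, 96, 107, 109, 120, 125, 138, 148, 160, 166, 176, 189, 199, 207, 213, 216]

Fragments:
  [0,8): 8 bp
  [8,12): 4 bp
  [12,19): 7 bp
  [19,24): 5 bp
  [24,38): 14 bp
  [38,43): 5 bp
  [43,58): 15 bp
  [58,67): 9 bp
  [67,75): 8 bp
  [75,85): 10 bp
  [85,90): 5 bp
  [90,96): 6 bp
  [96,107): 11 bp
  [107,109): 2 bp
  [109,120): 11 bp
  [120,125): 5 bp
  [125,138): 13 bp
  [138,148): 10 bp
  [148,160): 12 bp
  [160,166): 6 bp
  [166,176): 10 bp
  [176,189): 13 bp
  [189,199): 10 bp
  [199,207): 8 bp
  [207,213): 6 bp
  [213,216): 3 bp
  [216,235): 19 bp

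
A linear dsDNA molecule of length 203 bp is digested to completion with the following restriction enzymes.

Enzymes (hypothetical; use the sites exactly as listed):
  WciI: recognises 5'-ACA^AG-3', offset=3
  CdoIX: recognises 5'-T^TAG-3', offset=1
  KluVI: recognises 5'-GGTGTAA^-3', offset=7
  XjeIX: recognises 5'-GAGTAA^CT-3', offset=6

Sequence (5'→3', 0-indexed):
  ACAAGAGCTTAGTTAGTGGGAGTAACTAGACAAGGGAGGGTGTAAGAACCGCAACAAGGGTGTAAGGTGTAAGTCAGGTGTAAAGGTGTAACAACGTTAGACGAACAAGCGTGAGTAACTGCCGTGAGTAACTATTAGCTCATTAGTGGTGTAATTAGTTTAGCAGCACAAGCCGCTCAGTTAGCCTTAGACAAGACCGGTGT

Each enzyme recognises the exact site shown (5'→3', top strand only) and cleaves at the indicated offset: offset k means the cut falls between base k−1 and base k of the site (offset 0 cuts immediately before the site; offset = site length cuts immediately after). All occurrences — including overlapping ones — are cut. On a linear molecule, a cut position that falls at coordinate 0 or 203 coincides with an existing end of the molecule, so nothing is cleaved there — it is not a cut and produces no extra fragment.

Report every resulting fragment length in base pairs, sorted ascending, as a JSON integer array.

[1,3,4,4,5,6,6,6,6,7,7,8,8,9,10,10,10,11,11,11,11,11,12,13,13]

Scan for sites:
  WciI (ACAAG, off=3): starts [0, 29, 53, 104, 167, 190] → cuts [3, 32, 56, 107, 170, 193]
  CdoIX (TTAG, off=1): starts [8, 12, 96, 134, 142, 154, 159, 180, 186] → cuts [9, 13, 97, 135, 143, 155, 160, 181, 187]
  KluVI (GGTGTAA, off=7): starts [38, 58, 65, 76, 84, 147] → cuts [45, 65, 72, 83, 91, 154]
  XjeIX (GAGTAACT, off=6): starts [19, 112, 125] → cuts [25, 118, 131]

All cut coordinates (distinct, sorted): [3, 9, 13, 25, 32, 45, 56, 65, 72, 83, 91, 97, 107, 118, 131, 135, 143, 154, 155, 160, 170, 181, 187, 193]

Fragment lengths:
  [0,3): 3 bp
  [3,9): 6 bp
  [9,13): 4 bp
  [13,25): 12 bp
  [25,32): 7 bp
  [32,45): 13 bp
  [45,56): 11 bp
  [56,65): 9 bp
  [65,72): 7 bp
  [72,83): 11 bp
  [83,91): 8 bp
  [91,97): 6 bp
  [97,107): 10 bp
  [107,118): 11 bp
  [118,131): 13 bp
  [131,135): 4 bp
  [135,143): 8 bp
  [143,154): 11 bp
  [154,155): 1 bp
  [155,160): 5 bp
  [160,170): 10 bp
  [170,181): 11 bp
  [181,187): 6 bp
  [187,193): 6 bp
  [193,203): 10 bp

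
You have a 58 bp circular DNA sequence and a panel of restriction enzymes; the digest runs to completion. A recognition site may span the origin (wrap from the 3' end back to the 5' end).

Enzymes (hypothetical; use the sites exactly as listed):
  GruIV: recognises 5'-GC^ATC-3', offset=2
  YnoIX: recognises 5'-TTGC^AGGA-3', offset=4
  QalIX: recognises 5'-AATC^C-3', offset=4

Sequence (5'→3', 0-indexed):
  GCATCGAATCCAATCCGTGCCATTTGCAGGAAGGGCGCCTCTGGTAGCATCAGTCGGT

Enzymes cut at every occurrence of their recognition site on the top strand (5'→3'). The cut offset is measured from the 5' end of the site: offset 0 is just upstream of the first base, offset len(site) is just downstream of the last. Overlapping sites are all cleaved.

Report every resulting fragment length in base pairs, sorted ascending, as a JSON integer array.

[5,8,12,12,21]

Scan for sites:
  GruIV (GCATC, off=2): starts [0, 46] → cuts [2, 48]
  YnoIX (TTGCAGGA, off=4): starts [23] → cuts [27]
  QalIX (AATCC, off=4): starts [6, 11] → cuts [10, 15]

Pooled cuts: [2, 10, 15, 27, 48]

Fragment lengths:
  2→10: 8 bp
  10→15: 5 bp
  15→27: 12 bp
  27→48: 21 bp
  48→2 (wrap): 58-48+2 = 12 bp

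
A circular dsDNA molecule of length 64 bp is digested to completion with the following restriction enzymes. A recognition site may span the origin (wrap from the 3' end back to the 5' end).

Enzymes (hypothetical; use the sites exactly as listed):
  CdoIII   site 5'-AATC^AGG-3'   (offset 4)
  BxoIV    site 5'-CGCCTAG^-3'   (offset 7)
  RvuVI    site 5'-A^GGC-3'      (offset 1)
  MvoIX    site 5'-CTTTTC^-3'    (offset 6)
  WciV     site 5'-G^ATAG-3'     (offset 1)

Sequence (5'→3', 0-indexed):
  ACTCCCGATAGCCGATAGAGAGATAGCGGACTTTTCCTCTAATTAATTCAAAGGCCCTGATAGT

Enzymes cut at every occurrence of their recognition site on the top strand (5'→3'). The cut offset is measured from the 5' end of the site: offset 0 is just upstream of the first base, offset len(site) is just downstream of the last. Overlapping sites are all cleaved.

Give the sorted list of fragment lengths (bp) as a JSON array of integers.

Per-enzyme occurrences:
  CdoIII (AATCAGG, off=4): no sites
  BxoIV (CGCCTAG, off=7): no sites
  RvuVI AGGC/1: at [51] ⇒ [52]
  MvoIX CTTTTC/6: at [30] ⇒ [36]
  WciV GATAG/1: at [6, 13, 21, 58] ⇒ [7, 14, 22, 59]

All cut coordinates (distinct, sorted): [7, 14, 22, 36, 52, 59]

Fragments:
  7→14: 7 bp
  14→22: 8 bp
  22→36: 14 bp
  36→52: 16 bp
  52→59: 7 bp
  59→7 (wrap): 64-59+7 = 12 bp

[7,7,8,12,14,16]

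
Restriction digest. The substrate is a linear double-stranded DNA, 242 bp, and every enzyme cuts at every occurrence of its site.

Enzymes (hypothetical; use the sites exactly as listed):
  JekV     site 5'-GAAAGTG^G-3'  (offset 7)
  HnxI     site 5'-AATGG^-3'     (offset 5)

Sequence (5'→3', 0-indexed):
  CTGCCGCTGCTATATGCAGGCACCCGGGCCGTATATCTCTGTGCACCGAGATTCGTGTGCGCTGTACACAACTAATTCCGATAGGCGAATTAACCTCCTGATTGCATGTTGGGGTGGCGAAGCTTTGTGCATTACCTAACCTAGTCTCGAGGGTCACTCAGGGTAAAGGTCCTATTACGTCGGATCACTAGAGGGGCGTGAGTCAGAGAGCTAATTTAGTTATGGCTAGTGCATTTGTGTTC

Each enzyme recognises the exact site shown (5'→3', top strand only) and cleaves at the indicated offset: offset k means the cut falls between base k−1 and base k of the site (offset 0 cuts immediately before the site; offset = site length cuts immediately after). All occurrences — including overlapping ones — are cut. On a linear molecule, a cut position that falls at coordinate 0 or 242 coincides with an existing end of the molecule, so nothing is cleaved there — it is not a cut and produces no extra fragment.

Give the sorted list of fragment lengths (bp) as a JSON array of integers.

Per-enzyme occurrences:
  JekV (GAAAGTGG, off=7): no sites
  HnxI (AATGG, off=5): no sites

Pooled cuts: ∅

Fragments:
  no cuts → one linear fragment of 242 bp

[242]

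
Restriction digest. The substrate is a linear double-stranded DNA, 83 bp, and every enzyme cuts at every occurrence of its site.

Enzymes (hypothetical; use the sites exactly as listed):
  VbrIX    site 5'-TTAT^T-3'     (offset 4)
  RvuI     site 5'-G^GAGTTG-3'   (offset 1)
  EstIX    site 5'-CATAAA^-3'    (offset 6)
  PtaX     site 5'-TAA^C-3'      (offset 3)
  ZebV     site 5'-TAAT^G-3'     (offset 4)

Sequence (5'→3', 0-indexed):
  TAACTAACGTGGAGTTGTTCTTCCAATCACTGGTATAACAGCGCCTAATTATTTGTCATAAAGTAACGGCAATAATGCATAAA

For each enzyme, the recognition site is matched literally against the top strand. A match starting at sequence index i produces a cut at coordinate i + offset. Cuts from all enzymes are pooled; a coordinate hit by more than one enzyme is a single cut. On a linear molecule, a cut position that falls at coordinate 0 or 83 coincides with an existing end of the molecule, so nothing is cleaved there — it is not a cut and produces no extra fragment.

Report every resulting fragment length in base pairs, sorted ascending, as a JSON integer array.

Site scan:
  VbrIX TTATT/4: at [48] ⇒ [52]
  RvuI GGAGTTG/1: at [10] ⇒ [11]
  EstIX CATAAA/6: at [56, 77] ⇒ [62] (position 83 is a terminus of the linear molecule — no cut)
  PtaX TAAC/3: at [0, 4, 35, 63] ⇒ [3, 7, 38, 66]
  ZebV TAATG/4: at [72] ⇒ [76]

All cut coordinates (distinct, sorted): [3, 7, 11, 38, 52, 62, 66, 76]

Fragments:
  [0,3): 3 bp
  [3,7): 4 bp
  [7,11): 4 bp
  [11,38): 27 bp
  [38,52): 14 bp
  [52,62): 10 bp
  [62,66): 4 bp
  [66,76): 10 bp
  [76,83): 7 bp

[3,4,4,4,7,10,10,14,27]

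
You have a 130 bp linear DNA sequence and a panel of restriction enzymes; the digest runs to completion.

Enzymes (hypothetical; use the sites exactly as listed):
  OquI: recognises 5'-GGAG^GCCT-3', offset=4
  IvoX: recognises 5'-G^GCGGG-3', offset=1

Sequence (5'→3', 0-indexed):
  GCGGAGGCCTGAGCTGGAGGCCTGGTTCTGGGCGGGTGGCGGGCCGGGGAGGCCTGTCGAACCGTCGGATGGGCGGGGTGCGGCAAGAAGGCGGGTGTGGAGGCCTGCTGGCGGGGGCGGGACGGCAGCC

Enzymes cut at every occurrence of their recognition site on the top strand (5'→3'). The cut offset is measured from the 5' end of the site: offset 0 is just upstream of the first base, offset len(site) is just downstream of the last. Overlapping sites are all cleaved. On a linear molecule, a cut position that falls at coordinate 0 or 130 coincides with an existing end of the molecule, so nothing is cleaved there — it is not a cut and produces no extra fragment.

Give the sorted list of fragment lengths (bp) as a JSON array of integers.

Scan for sites:
  OquI GGAGGCCT/4: at [2, 15, 47, 98] ⇒ [6, 19, 51, 102]
  IvoX GGCGGG/1: at [30, 37, 71, 89, 109, 115] ⇒ [31, 38, 72, 90, 110, 116]

Pooled cuts: [6, 19, 31, 38, 51, 72, 90, 102, 110, 116]

Fragments:
  [0,6): 6 bp
  [6,19): 13 bp
  [19,31): 12 bp
  [31,38): 7 bp
  [38,51): 13 bp
  [51,72): 21 bp
  [72,90): 18 bp
  [90,102): 12 bp
  [102,110): 8 bp
  [110,116): 6 bp
  [116,130): 14 bp

[6,6,7,8,12,12,13,13,14,18,21]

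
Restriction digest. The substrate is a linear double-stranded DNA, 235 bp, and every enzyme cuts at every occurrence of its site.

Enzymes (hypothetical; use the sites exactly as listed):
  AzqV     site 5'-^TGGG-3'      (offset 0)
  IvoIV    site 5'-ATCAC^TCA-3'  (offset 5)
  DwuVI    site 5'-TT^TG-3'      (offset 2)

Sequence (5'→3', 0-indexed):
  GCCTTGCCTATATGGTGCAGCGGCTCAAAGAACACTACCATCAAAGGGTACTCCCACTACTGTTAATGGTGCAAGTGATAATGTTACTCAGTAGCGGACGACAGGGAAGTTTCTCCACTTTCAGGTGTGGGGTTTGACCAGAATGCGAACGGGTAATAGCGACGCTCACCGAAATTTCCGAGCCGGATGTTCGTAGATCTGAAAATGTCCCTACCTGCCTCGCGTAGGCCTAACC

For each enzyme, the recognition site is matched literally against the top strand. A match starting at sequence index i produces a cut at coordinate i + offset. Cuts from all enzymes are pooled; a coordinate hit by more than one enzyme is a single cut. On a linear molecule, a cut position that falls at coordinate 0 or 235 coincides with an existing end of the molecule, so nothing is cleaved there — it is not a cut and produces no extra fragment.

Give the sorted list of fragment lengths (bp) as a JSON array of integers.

Per-enzyme occurrences:
  AzqV TGGG/0: at [127] ⇒ [127]
  IvoIV (ATCACTCA, off=5): no sites
  DwuVI TTTG/2: at [132] ⇒ [134]

Pooled cuts: [127, 134]

Fragment lengths:
  [0,127): 127 bp
  [127,134): 7 bp
  [134,235): 101 bp

[7,101,127]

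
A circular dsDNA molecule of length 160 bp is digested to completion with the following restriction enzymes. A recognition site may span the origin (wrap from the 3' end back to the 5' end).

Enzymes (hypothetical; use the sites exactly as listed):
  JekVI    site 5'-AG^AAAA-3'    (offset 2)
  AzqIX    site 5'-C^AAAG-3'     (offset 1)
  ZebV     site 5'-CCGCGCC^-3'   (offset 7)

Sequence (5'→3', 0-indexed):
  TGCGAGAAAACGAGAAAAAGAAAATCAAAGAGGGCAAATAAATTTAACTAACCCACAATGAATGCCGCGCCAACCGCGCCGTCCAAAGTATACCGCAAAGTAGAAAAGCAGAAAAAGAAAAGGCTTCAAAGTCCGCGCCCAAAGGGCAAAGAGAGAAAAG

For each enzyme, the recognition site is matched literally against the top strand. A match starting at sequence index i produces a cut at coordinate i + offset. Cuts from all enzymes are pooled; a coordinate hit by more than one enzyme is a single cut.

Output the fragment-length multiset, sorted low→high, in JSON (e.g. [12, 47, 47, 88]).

Scan for sites:
  JekVI AGAAAA/2: at [4, 12, 18, 101, 109, 115, 153] ⇒ [6, 14, 20, 103, 111, 117, 155]
  AzqIX CAAAG/1: at [25, 83, 95, 126, 139, 146] ⇒ [26, 84, 96, 127, 140, 147]
  ZebV CCGCGCC/7: at [64, 73, 132] ⇒ [71, 80, 139]

All cut coordinates (distinct, sorted): [6, 14, 20, 26, 71, 80, 84, 96, 103, 111, 117, 127, 139, 140, 147, 155]

Fragment lengths:
  6→14: 8 bp
  14→20: 6 bp
  20→26: 6 bp
  26→71: 45 bp
  71→80: 9 bp
  80→84: 4 bp
  84→96: 12 bp
  96→103: 7 bp
  103→111: 8 bp
  111→117: 6 bp
  117→127: 10 bp
  127→139: 12 bp
  139→140: 1 bp
  140→147: 7 bp
  147→155: 8 bp
  155→6 (wrap): 160-155+6 = 11 bp

[1,4,6,6,6,7,7,8,8,8,9,10,11,12,12,45]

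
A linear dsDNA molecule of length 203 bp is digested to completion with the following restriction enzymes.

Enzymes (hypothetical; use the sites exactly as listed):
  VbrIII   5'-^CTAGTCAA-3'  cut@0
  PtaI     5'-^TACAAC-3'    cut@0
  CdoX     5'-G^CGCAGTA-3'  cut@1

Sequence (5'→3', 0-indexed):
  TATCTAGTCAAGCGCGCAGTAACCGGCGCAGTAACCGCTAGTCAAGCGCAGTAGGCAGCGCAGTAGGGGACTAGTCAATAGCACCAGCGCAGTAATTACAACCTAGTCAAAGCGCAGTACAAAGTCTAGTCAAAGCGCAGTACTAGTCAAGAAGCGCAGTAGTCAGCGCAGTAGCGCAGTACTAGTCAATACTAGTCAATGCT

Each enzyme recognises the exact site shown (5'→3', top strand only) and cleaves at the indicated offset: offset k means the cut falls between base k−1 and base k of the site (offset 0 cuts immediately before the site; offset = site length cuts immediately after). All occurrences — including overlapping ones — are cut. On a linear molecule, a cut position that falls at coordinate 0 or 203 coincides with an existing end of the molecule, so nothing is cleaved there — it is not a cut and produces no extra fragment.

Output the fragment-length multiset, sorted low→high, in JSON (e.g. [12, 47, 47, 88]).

Per-enzyme occurrences:
  VbrIII CTAGTCAA/0: at [3, 37, 70, 102, 125, 142, 181, 191] ⇒ [3, 37, 70, 102, 125, 142, 181, 191]
  PtaI TACAAC/0: at [96] ⇒ [96]
  CdoX GCGCAGTA/1: at [13, 25, 45, 57, 86, 111, 134, 153, 165, 173] ⇒ [14, 26, 46, 58, 87, 112, 135, 154, 166, 174]

Pooled cuts: [3, 14, 26, 37, 46, 58, 70, 87, 96, 102, 112, 125, 135, 142, 154, 166, 174, 181, 191]

Fragment lengths:
  [0,3): 3 bp
  [3,14): 11 bp
  [14,26): 12 bp
  [26,37): 11 bp
  [37,46): 9 bp
  [46,58): 12 bp
  [58,70): 12 bp
  [70,87): 17 bp
  [87,96): 9 bp
  [96,102): 6 bp
  [102,112): 10 bp
  [112,125): 13 bp
  [125,135): 10 bp
  [135,142): 7 bp
  [142,154): 12 bp
  [154,166): 12 bp
  [166,174): 8 bp
  [174,181): 7 bp
  [181,191): 10 bp
  [191,203): 12 bp

[3,6,7,7,8,9,9,10,10,10,11,11,12,12,12,12,12,12,13,17]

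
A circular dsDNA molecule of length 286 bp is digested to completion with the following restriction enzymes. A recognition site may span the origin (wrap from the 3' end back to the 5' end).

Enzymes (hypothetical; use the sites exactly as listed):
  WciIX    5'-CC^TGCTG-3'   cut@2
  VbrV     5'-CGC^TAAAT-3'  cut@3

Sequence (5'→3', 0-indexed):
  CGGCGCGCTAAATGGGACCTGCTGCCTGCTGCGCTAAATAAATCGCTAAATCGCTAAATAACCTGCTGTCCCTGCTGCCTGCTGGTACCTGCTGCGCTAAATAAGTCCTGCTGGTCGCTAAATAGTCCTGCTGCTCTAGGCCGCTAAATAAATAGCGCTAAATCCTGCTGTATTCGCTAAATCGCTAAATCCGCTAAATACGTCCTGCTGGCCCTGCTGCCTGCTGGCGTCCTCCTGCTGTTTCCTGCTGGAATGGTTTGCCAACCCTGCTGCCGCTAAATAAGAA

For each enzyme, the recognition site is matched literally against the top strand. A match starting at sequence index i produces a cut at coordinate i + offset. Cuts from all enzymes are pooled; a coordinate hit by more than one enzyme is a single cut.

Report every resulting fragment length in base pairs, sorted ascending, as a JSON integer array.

Site scan:
  WciIX (CCTGCTG, off=2): starts [17, 24, 61, 70, 77, 87, 106, 126, 163, 203, 212, 219, 233, 243, 265] → cuts [19, 26, 63, 72, 79, 89, 108, 128, 165, 205, 214, 221, 235, 245, 267]
  VbrV (CGCTAAAT, off=3): starts [5, 31, 43, 51, 94, 115, 141, 155, 174, 182, 191, 273] → cuts [8, 34, 46, 54, 97, 118, 144, 158, 177, 185, 194, 276]

All cut coordinates (distinct, sorted): [8, 19, 26, 34, 46, 54, 63, 72, 79, 89, 97, 108, 118, 128, 144, 158, 165, 177, 185, 194, 205, 214, 221, 235, 245, 267, 276]

Fragment lengths:
  8→19: 11 bp
  19→26: 7 bp
  26→34: 8 bp
  34→46: 12 bp
  46→54: 8 bp
  54→63: 9 bp
  63→72: 9 bp
  72→79: 7 bp
  79→89: 10 bp
  89→97: 8 bp
  97→108: 11 bp
  108→118: 10 bp
  118→128: 10 bp
  128→144: 16 bp
  144→158: 14 bp
  158→165: 7 bp
  165→177: 12 bp
  177→185: 8 bp
  185→194: 9 bp
  194→205: 11 bp
  205→214: 9 bp
  214→221: 7 bp
  221→235: 14 bp
  235→245: 10 bp
  245→267: 22 bp
  267→276: 9 bp
  276→8 (wrap): 286-276+8 = 18 bp

[7,7,7,7,8,8,8,8,9,9,9,9,9,10,10,10,10,11,11,11,12,12,14,14,16,18,22]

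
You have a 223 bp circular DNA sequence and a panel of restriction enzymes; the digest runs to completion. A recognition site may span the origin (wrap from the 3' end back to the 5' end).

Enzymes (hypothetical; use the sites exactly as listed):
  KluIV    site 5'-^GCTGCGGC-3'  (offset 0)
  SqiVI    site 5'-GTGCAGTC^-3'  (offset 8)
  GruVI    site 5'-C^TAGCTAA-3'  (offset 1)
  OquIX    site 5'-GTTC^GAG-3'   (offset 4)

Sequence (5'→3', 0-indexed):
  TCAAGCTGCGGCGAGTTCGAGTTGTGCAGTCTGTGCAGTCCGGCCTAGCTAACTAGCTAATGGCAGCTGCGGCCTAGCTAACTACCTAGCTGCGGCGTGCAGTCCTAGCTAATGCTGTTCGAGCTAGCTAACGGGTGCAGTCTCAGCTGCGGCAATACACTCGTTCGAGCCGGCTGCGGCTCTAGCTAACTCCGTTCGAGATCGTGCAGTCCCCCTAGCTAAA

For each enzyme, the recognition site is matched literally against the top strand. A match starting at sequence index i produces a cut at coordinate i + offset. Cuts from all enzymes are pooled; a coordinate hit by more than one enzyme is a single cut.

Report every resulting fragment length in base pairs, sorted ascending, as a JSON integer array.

Per-enzyme occurrences:
  KluIV GCTGCGGC/0: at [4, 65, 88, 145, 172] ⇒ [4, 65, 88, 145, 172]
  SqiVI GTGCAGTC/8: at [23, 32, 96, 134, 203] ⇒ [31, 40, 104, 142, 211]
  GruVI CTAGCTAA/1: at [44, 52, 73, 104, 123, 181, 214] ⇒ [45, 53, 74, 105, 124, 182, 215]
  OquIX GTTCGAG/4: at [14, 116, 162, 193] ⇒ [18, 120, 166, 197]

Pooled cuts: [4, 18, 31, 40, 45, 53, 65, 74, 88, 104, 105, 120, 124, 142, 145, 166, 172, 182, 197, 211, 215]

Fragments:
  4→18: 14 bp
  18→31: 13 bp
  31→40: 9 bp
  40→45: 5 bp
  45→53: 8 bp
  53→65: 12 bp
  65→74: 9 bp
  74→88: 14 bp
  88→104: 16 bp
  104→105: 1 bp
  105→120: 15 bp
  120→124: 4 bp
  124→142: 18 bp
  142→145: 3 bp
  145→166: 21 bp
  166→172: 6 bp
  172→182: 10 bp
  182→197: 15 bp
  197→211: 14 bp
  211→215: 4 bp
  215→4 (wrap): 223-215+4 = 12 bp

[1,3,4,4,5,6,8,9,9,10,12,12,13,14,14,14,15,15,16,18,21]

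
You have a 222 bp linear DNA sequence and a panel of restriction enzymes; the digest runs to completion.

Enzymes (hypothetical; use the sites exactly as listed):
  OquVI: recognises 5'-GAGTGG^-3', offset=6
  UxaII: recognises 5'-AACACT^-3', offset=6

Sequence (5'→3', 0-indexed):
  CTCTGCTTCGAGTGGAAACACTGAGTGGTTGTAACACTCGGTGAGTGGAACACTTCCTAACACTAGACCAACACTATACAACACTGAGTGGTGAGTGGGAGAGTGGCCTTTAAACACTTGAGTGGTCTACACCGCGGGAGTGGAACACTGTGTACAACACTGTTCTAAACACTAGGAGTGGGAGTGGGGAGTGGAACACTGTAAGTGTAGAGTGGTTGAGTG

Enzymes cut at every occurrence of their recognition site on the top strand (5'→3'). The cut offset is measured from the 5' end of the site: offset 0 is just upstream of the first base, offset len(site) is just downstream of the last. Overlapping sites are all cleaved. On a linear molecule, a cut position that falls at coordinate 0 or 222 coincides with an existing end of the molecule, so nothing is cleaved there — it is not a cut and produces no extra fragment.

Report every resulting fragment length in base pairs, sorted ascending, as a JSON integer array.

[6,6,6,6,6,6,7,7,7,7,7,8,8,10,10,10,10,11,12,12,12,15,15,18]

Per-enzyme occurrences:
  OquVI GAGTGG/6: at [9, 22, 42, 85, 92, 100, 119, 137, 175, 181, 188, 209] ⇒ [15, 28, 48, 91, 98, 106, 125, 143, 181, 187, 194, 215]
  UxaII AACACT/6: at [16, 32, 48, 58, 69, 79, 112, 143, 155, 167, 194] ⇒ [22, 38, 54, 64, 75, 85, 118, 149, 161, 173, 200]

All cut coordinates (distinct, sorted): [15, 22, 28, 38, 48, 54, 64, 75, 85, 91, 98, 106, 118, 125, 143, 149, 161, 173, 181, 187, 194, 200, 215]

Fragment lengths:
  [0,15): 15 bp
  [15,22): 7 bp
  [22,28): 6 bp
  [28,38): 10 bp
  [38,48): 10 bp
  [48,54): 6 bp
  [54,64): 10 bp
  [64,75): 11 bp
  [75,85): 10 bp
  [85,91): 6 bp
  [91,98): 7 bp
  [98,106): 8 bp
  [106,118): 12 bp
  [118,125): 7 bp
  [125,143): 18 bp
  [143,149): 6 bp
  [149,161): 12 bp
  [161,173): 12 bp
  [173,181): 8 bp
  [181,187): 6 bp
  [187,194): 7 bp
  [194,200): 6 bp
  [200,215): 15 bp
  [215,222): 7 bp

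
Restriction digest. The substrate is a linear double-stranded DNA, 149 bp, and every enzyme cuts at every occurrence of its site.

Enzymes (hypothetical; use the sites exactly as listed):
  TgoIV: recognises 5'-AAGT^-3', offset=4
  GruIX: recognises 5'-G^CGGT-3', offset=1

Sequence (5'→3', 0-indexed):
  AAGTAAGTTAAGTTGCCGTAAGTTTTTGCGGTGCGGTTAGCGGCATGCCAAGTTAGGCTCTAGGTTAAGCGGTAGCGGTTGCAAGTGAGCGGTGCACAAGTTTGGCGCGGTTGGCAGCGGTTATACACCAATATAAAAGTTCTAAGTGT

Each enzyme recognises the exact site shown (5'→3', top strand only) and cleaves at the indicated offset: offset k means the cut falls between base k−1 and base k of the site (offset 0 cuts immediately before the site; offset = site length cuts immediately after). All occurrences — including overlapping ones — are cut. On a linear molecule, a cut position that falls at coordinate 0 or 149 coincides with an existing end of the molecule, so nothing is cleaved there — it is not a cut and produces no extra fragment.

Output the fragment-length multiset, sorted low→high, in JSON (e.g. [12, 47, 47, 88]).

Scan for sites:
  TgoIV AAGT/4: at [0, 4, 9, 19, 49, 82, 97, 136, 143] ⇒ [4, 8, 13, 23, 53, 86, 101, 140, 147]
  GruIX GCGGT/1: at [27, 32, 68, 74, 88, 106, 116] ⇒ [28, 33, 69, 75, 89, 107, 117]

All cut coordinates (distinct, sorted): [4, 8, 13, 23, 28, 33, 53, 69, 75, 86, 89, 101, 107, 117, 140, 147]

Fragments:
  [0,4): 4 bp
  [4,8): 4 bp
  [8,13): 5 bp
  [13,23): 10 bp
  [23,28): 5 bp
  [28,33): 5 bp
  [33,53): 20 bp
  [53,69): 16 bp
  [69,75): 6 bp
  [75,86): 11 bp
  [86,89): 3 bp
  [89,101): 12 bp
  [101,107): 6 bp
  [107,117): 10 bp
  [117,140): 23 bp
  [140,147): 7 bp
  [147,149): 2 bp

[2,3,4,4,5,5,5,6,6,7,10,10,11,12,16,20,23]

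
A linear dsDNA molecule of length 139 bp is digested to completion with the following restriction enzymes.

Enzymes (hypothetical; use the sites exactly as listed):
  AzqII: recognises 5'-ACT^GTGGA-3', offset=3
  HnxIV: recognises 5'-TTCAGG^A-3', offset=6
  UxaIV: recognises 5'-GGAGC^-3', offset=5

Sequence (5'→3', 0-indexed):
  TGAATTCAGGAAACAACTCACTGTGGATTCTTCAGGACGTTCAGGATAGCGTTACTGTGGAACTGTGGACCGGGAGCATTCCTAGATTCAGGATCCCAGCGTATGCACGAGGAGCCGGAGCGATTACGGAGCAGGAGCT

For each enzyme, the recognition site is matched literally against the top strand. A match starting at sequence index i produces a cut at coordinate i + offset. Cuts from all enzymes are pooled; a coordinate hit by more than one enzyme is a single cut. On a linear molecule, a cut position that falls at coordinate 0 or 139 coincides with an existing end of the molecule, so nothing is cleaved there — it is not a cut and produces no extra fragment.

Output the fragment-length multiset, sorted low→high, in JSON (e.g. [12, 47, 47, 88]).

Site scan:
  AzqII (ACTGTGGA, off=3): starts [19, 53, 61] → cuts [22, 56, 64]
  HnxIV (TTCAGGA, off=6): starts [4, 30, 39, 86] → cuts [10, 36, 45, 92]
  UxaIV (GGAGC, off=5): starts [72, 110, 116, 127, 133] → cuts [77, 115, 121, 132, 138]

All cut coordinates (distinct, sorted): [10, 22, 36, 45, 56, 64, 77, 92, 115, 121, 132, 138]

Fragments:
  [0,10): 10 bp
  [10,22): 12 bp
  [22,36): 14 bp
  [36,45): 9 bp
  [45,56): 11 bp
  [56,64): 8 bp
  [64,77): 13 bp
  [77,92): 15 bp
  [92,115): 23 bp
  [115,121): 6 bp
  [121,132): 11 bp
  [132,138): 6 bp
  [138,139): 1 bp

[1,6,6,8,9,10,11,11,12,13,14,15,23]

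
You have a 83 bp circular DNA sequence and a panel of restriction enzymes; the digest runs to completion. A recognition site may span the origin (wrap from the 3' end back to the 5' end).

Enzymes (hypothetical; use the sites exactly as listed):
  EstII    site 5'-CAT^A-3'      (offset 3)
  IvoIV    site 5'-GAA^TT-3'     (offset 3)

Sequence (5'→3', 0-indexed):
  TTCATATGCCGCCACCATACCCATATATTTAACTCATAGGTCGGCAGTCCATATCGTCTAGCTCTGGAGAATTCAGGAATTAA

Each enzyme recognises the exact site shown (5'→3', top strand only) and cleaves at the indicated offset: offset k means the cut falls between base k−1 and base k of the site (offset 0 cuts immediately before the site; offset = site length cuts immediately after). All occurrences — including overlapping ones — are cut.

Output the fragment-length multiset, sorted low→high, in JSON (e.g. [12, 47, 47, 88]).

[6,8,9,13,13,15,19]

Site scan:
  EstII (CATA, off=3): starts [2, 15, 21, 34, 49] → cuts [5, 18, 24, 37, 52]
  IvoIV (GAATT, off=3): starts [68, 76] → cuts [71, 79]

All cut coordinates (distinct, sorted): [5, 18, 24, 37, 52, 71, 79]

Fragments:
  5→18: 13 bp
  18→24: 6 bp
  24→37: 13 bp
  37→52: 15 bp
  52→71: 19 bp
  71→79: 8 bp
  79→5 (wrap): 83-79+5 = 9 bp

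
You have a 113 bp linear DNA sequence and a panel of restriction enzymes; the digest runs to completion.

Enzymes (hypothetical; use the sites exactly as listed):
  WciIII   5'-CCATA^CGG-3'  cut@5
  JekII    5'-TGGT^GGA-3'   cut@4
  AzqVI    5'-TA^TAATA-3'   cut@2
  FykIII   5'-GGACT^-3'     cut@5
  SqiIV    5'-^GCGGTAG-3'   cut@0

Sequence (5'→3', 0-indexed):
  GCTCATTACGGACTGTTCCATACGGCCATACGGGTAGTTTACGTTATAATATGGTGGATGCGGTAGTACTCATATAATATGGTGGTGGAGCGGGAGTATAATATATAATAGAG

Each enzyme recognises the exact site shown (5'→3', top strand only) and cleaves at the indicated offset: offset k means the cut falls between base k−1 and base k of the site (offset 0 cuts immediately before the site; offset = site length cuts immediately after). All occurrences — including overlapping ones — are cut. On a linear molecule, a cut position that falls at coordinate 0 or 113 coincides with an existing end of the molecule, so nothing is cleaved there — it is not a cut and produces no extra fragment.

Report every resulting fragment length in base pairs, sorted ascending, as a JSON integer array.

[4,7,8,8,8,9,12,12,14,15,16]

Per-enzyme occurrences:
  WciIII CCATACGG/5: at [17, 25] ⇒ [22, 30]
  JekII TGGTGGA/4: at [51, 82] ⇒ [55, 86]
  AzqVI TATAATA/2: at [44, 72, 96, 103] ⇒ [46, 74, 98, 105]
  FykIII GGACT/5: at [9] ⇒ [14]
  SqiIV GCGGTAG/0: at [59] ⇒ [59]

All cut coordinates (distinct, sorted): [14, 22, 30, 46, 55, 59, 74, 86, 98, 105]

Fragments:
  [0,14): 14 bp
  [14,22): 8 bp
  [22,30): 8 bp
  [30,46): 16 bp
  [46,55): 9 bp
  [55,59): 4 bp
  [59,74): 15 bp
  [74,86): 12 bp
  [86,98): 12 bp
  [98,105): 7 bp
  [105,113): 8 bp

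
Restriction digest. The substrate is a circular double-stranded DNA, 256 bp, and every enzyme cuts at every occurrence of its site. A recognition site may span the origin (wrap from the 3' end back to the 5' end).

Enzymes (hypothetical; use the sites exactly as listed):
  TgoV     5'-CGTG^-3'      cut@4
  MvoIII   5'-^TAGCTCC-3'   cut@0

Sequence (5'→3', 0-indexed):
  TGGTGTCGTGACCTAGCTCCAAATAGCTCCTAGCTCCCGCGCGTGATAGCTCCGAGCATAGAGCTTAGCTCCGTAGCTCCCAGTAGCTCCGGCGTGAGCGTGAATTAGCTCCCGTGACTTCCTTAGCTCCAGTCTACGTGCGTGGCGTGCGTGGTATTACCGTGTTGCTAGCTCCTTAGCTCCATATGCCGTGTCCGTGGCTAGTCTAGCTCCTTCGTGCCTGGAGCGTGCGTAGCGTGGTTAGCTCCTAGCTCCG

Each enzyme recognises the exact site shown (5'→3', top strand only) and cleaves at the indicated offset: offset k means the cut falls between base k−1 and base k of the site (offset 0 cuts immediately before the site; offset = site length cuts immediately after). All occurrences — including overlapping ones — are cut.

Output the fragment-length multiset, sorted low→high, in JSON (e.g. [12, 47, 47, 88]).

Site scan:
  TgoV CGTG/4: at [6, 41, 92, 98, 112, 136, 140, 145, 149, 160, 189, 195, 215, 226, 235, 254] ⇒ [2, 10, 45, 96, 102, 116, 140, 144, 149, 153, 164, 193, 199, 219, 230, 239]
  MvoIII TAGCTCC/0: at [13, 23, 30, 46, 65, 73, 83, 105, 123, 168, 176, 206, 241, 248] ⇒ [13, 23, 30, 46, 65, 73, 83, 105, 123, 168, 176, 206, 241, 248]

Pooled cuts: [2, 10, 13, 23, 30, 45, 46, 65, 73, 83, 96, 102, 105, 116, 123, 140, 144, 149, 153, 164, 168, 176, 193, 199, 206, 219, 230, 239, 241, 248]

Fragment lengths:
  2→10: 8 bp
  10→13: 3 bp
  13→23: 10 bp
  23→30: 7 bp
  30→45: 15 bp
  45→46: 1 bp
  46→65: 19 bp
  65→73: 8 bp
  73→83: 10 bp
  83→96: 13 bp
  96→102: 6 bp
  102→105: 3 bp
  105→116: 11 bp
  116→123: 7 bp
  123→140: 17 bp
  140→144: 4 bp
  144→149: 5 bp
  149→153: 4 bp
  153→164: 11 bp
  164→168: 4 bp
  168→176: 8 bp
  176→193: 17 bp
  193→199: 6 bp
  199→206: 7 bp
  206→219: 13 bp
  219→230: 11 bp
  230→239: 9 bp
  239→241: 2 bp
  241→248: 7 bp
  248→2 (wrap): 256-248+2 = 10 bp

[1,2,3,3,4,4,4,5,6,6,7,7,7,7,8,8,8,9,10,10,10,11,11,11,13,13,15,17,17,19]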